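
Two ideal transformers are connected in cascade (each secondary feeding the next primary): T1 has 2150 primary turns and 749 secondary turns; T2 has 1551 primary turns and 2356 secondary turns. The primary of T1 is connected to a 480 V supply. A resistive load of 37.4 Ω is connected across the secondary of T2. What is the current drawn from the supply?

I_supply ≈ 3.59 A

Secondary of T1: V = 480.00 × 749/2150 = 167.22 V.
Secondary of T2: V = 167.22 × 2356/1551 = 254.01 V.
I_load = 254.01/37.4 = 6.7917 A, so P_out = 254.01 × 6.7917 = 1725.1 W.
All ideal ⇒ P_in = P_out, so I_supply = 1725.1/480 = 3.59 A.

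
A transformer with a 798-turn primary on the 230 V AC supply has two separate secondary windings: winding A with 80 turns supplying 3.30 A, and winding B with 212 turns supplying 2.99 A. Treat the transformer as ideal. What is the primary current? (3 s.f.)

I_p ≈ 1.13 A

V_A = 230 × 80/798 = 23.058 V; V_B = 230 × 212/798 = 61.103 V.
P_out = V_A I_A + V_B I_B = 23.058×3.30 + 61.103×2.99 = 76.090 + 182.70 = 258.79 W.
Ideal ⇒ P_in = P_out, so I_p = P_out/V_p = 258.79/230 = 1.13 A.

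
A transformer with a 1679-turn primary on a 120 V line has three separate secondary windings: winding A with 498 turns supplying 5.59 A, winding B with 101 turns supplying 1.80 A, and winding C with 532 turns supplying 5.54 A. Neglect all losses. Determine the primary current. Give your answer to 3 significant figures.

V_A = 120 × 498/1679 = 35.593 V; V_B = 120 × 101/1679 = 7.2186 V; V_C = 120 × 532/1679 = 38.023 V.
P_out = V_A I_A + V_B I_B + V_C I_C = 35.593×5.59 + 7.2186×1.80 + 38.023×5.54 = 198.96 + 12.993 + 210.65 = 422.60 W.
Ideal ⇒ P_in = P_out, so I_p = P_out/V_p = 422.60/120 = 3.52 A.

I_p ≈ 3.52 A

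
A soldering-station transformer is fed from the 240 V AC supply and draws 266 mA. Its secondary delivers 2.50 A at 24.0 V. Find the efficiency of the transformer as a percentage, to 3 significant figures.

P_in = 240 × 0.266 = 63.8400 W.
P_out = 24.0 × 2.50 = 60.0000 W.
η = P_out/P_in = 60.0000/63.8400 = 0.940.

η ≈ 94.0%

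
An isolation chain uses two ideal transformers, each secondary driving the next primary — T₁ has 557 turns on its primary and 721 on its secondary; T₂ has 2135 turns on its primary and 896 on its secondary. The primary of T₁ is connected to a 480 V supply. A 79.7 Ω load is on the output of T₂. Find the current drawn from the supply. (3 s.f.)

Secondary of T₁: V = 480.00 × 721/557 = 621.33 V.
Secondary of T₂: V = 621.33 × 896/2135 = 260.75 V.
I_load = 260.75/79.7 = 3.2717 A, so P_out = 260.75 × 3.2717 = 853.11 W.
All ideal ⇒ P_in = P_out, so I_supply = 853.11/480 = 1.78 A.

I_supply ≈ 1.78 A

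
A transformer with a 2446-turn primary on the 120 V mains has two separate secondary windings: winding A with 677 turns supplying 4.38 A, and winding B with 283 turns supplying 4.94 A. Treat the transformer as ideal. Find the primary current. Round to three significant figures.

V_A = 120 × 677/2446 = 33.213 V; V_B = 120 × 283/2446 = 13.884 V.
P_out = V_A I_A + V_B I_B = 33.213×4.38 + 13.884×4.94 = 145.47 + 68.586 = 214.06 W.
Ideal ⇒ P_in = P_out, so I_p = P_out/V_p = 214.06/120 = 1.78 A.

I_p ≈ 1.78 A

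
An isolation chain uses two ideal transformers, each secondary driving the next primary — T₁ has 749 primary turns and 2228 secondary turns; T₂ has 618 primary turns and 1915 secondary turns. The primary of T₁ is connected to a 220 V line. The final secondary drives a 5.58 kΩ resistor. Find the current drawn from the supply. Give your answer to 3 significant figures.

I_supply ≈ 3.35 A

Secondary of T₁: V = 220.00 × 2228/749 = 654.42 V.
Secondary of T₂: V = 654.42 × 1915/618 = 2027.9 V.
I_load = 2027.9/5580 = 0.36341 A, so P_out = 2027.9 × 0.36341 = 736.95 W.
All ideal ⇒ P_in = P_out, so I_supply = 736.95/220 = 3.35 A.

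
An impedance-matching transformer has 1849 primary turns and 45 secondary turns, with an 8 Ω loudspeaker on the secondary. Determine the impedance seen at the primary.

Z_p = (N_p/N_s)² × Z_s = (1849/45)² × 8 = 13500 Ω.

Z_p ≈ 13500 Ω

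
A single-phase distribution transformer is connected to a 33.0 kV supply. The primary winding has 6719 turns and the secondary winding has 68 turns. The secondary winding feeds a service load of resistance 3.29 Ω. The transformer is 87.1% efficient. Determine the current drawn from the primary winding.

I_p ≈ 1.18 A

V_s = 33000 × 68/6719 = 333.98 V.
I_s = V_s/R = 333.98/3.29 = 101.51 A.
P_out = V_s I_s = 333.98 × 101.51 = 33903 W.
P_in = P_out/η = 33903/0.871 = 38924 W.
I_p = P_in/V_p = 38924/33000 = 1.18 A.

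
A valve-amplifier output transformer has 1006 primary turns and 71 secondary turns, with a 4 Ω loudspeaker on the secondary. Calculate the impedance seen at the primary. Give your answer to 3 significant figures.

Z_p = (N_p/N_s)² × Z_s = (1006/71)² × 4 = 803 Ω.

Z_p ≈ 803 Ω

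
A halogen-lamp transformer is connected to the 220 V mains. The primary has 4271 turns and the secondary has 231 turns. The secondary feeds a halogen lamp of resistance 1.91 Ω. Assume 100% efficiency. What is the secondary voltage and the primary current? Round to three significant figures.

V_s = V_p × N_s/N_p = 220 × 231/4271 = 11.899 V.
I_s = V_s/R = 11.899/1.91 = 6.2298 A.
I_p = I_s × N_s/N_p = 6.2298 × 231/4271 = 0.337 A.

V_s ≈ 11.9 V, I_p ≈ 0.337 A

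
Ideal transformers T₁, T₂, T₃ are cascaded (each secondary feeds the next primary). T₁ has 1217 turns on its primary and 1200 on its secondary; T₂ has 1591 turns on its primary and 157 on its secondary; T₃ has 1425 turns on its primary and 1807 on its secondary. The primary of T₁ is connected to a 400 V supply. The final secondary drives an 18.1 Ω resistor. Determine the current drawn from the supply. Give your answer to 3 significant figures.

Secondary of T₁: V = 400.00 × 1200/1217 = 394.41 V.
Secondary of T₂: V = 394.41 × 157/1591 = 38.921 V.
Secondary of T₃: V = 38.921 × 1807/1425 = 49.354 V.
I_load = 49.354/18.1 = 2.7267 A, so P_out = 49.354 × 2.7267 = 134.58 W.
All ideal ⇒ P_in = P_out, so I_supply = 134.58/400 = 0.336 A.

I_supply ≈ 0.336 A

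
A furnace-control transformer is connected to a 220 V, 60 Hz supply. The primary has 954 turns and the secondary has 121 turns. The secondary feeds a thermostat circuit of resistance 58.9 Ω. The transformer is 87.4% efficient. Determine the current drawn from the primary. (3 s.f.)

V_s = 220 × 121/954 = 27.904 V.
I_s = V_s/R = 27.904/58.9 = 0.47374 A.
P_out = V_s I_s = 27.904 × 0.47374 = 13.219 W.
P_in = P_out/η = 13.219/0.874 = 15.125 W.
I_p = P_in/V_p = 15.125/220 = 0.0687 A.

I_p ≈ 0.0687 A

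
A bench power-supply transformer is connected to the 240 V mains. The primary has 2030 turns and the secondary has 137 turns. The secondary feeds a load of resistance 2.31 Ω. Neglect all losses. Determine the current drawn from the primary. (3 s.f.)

V_s = V_p × N_s/N_p = 240 × 137/2030 = 16.197 V.
I_s = V_s/R = 16.197/2.31 = 7.0117 A.
For an ideal transformer I_p N_p = I_s N_s, so I_p = 7.0117 × 137/2030 = 0.473 A.

I_p ≈ 0.473 A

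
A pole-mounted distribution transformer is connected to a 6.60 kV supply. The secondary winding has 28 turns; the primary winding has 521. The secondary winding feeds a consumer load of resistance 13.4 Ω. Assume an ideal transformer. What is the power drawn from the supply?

V_s = V_p × N_s/N_p = 6600 × 28/521 = 354.70 V.
I_s = V_s/R = 354.70/13.4 = 26.470 A.
I_p = I_s × N_s/N_p = 26.470 × 28/521 = 1.4226 A.
P = V_p I_p = 6600 × 1.4226 = 9390 W.

P ≈ 9390 W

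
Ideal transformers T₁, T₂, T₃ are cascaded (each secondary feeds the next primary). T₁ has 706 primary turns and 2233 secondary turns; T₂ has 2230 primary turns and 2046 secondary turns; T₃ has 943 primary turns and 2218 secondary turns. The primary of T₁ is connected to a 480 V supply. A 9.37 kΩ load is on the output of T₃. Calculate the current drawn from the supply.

I_supply ≈ 2.39 A

After T₁: V = 480.00 × 2233/706 = 1518.2 V.
After T₂: V = 1518.2 × 2046/2230 = 1392.9 V.
After T₃: V = 1392.9 × 2218/943 = 3276.2 V.
I_load = 3276.2/9370 = 0.34965 A, so P_out = 3276.2 × 0.34965 = 1145.5 W.
All ideal ⇒ P_in = P_out, so I_supply = 1145.5/480 = 2.39 A.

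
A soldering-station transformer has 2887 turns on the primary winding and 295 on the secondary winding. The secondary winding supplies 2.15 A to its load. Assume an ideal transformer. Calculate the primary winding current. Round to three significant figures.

I_p ≈ 0.220 A

For an ideal transformer I_p/I_s = N_s/N_p, so I_p = 2.15 × 295/2887 = 0.220 A.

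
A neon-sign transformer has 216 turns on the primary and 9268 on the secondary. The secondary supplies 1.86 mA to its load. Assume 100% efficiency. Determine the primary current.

I_p ≈ 0.0798 A

For an ideal transformer I_p/I_s = N_s/N_p, so I_p = 0.00186 × 9268/216 = 0.0798 A.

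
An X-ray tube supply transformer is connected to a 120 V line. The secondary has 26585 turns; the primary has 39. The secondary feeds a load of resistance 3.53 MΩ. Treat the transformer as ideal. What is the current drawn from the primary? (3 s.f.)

V_s = V_p × N_s/N_p = 120 × 26585/39 = 81800 V.
I_s = V_s/R = 81800/(3.53×10^6) = 0.023173 A.
For an ideal transformer I_p N_p = I_s N_s, so I_p = 0.023173 × 26585/39 = 15.8 A.

I_p ≈ 15.8 A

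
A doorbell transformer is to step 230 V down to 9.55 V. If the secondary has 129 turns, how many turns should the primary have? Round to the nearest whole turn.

N_p = 3107 turns

N_p/N_s = V_p/V_s, so N_p = 129 × 230/9.55 = 3106.8 ≈ 3107 turns.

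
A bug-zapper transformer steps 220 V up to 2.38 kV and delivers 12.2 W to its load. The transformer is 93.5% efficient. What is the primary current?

P_in = P_out/η = 12.2/0.935 = 13.048 W.
I_p = P_in/V_p = 13.048/220 = 0.0593 A.

I_p ≈ 0.0593 A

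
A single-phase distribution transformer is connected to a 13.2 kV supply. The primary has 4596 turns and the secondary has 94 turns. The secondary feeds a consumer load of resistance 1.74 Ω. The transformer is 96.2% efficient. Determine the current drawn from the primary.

V_s = 13200 × 94/4596 = 269.97 V.
I_s = V_s/R = 269.97/1.74 = 155.16 A.
P_out = V_s I_s = 269.97 × 155.16 = 41888 W.
P_in = P_out/η = 41888/0.962 = 43543 W.
I_p = P_in/V_p = 43543/13200 = 3.30 A.

I_p ≈ 3.30 A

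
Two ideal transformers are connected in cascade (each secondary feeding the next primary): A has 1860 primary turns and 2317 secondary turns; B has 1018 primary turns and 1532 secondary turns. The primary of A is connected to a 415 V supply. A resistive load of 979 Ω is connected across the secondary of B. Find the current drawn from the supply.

I_supply ≈ 1.49 A

After A: V = 415.00 × 2317/1860 = 516.97 V.
After B: V = 516.97 × 1532/1018 = 777.99 V.
I_load = 777.99/979 = 0.79467 A, so P_out = 777.99 × 0.79467 = 618.25 W.
All ideal ⇒ P_in = P_out, so I_supply = 618.25/415 = 1.49 A.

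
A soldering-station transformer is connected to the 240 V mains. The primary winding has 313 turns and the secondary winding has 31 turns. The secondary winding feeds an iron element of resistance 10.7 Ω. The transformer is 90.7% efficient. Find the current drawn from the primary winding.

I_p ≈ 0.243 A

V_s = 240 × 31/313 = 23.770 V.
I_s = V_s/R = 23.770/10.7 = 2.2215 A.
P_out = V_s I_s = 23.770 × 2.2215 = 52.805 W.
P_in = P_out/η = 52.805/0.907 = 58.219 W.
I_p = P_in/V_p = 58.219/240 = 0.243 A.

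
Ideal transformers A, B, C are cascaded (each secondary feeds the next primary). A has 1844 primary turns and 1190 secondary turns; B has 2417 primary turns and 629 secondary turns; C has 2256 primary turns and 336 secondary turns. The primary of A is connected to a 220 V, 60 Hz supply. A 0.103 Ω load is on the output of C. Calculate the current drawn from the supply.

I_supply ≈ 1.34 A

After A: V = 220.00 × 1190/1844 = 141.97 V.
After B: V = 141.97 × 629/2417 = 36.947 V.
After C: V = 36.947 × 336/2256 = 5.5028 V.
I_load = 5.5028/0.103 = 53.425 A, so P_out = 5.5028 × 53.425 = 293.99 W.
All ideal ⇒ P_in = P_out, so I_supply = 293.99/220 = 1.34 A.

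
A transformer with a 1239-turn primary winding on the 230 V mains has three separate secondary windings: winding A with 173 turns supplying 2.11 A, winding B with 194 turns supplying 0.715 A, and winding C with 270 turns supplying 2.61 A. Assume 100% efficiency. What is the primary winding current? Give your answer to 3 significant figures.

I_p ≈ 0.975 A

V_A = 230 × 173/1239 = 32.115 V; V_B = 230 × 194/1239 = 36.013 V; V_C = 230 × 270/1239 = 50.121 V.
P_out = V_A I_A + V_B I_B + V_C I_C = 32.115×2.11 + 36.013×0.715 + 50.121×2.61 = 67.762 + 25.749 + 130.82 = 224.33 W.
Ideal ⇒ P_in = P_out, so I_p = P_out/V_p = 224.33/230 = 0.975 A.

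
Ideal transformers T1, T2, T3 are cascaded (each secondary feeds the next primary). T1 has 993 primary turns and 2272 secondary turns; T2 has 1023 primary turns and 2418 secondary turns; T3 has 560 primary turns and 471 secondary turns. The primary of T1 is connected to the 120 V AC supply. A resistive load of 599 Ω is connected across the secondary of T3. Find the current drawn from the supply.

Secondary of T1: V = 120.00 × 2272/993 = 274.56 V.
Secondary of T2: V = 274.56 × 2418/1023 = 648.96 V.
Secondary of T3: V = 648.96 × 471/560 = 545.83 V.
I_load = 545.83/599 = 0.91123 A, so P_out = 545.83 × 0.91123 = 497.37 W.
All ideal ⇒ P_in = P_out, so I_supply = 497.37/120 = 4.14 A.

I_supply ≈ 4.14 A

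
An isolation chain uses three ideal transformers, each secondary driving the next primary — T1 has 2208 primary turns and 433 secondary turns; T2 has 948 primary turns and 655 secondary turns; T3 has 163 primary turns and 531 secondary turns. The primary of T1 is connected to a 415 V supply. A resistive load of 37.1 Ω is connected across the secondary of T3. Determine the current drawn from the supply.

I_supply ≈ 2.18 A

After T1: V = 415.00 × 433/2208 = 81.384 V.
After T2: V = 81.384 × 655/948 = 56.230 V.
After T3: V = 56.230 × 531/163 = 183.18 V.
I_load = 183.18/37.1 = 4.9375 A, so P_out = 183.18 × 4.9375 = 904.44 W.
All ideal ⇒ P_in = P_out, so I_supply = 904.44/415 = 2.18 A.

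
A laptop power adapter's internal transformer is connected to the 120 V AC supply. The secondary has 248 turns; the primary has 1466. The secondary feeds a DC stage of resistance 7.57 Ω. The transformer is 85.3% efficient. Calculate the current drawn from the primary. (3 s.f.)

I_p ≈ 0.532 A

V_s = 120 × 248/1466 = 20.300 V.
I_s = V_s/R = 20.300/7.57 = 2.6817 A.
P_out = V_s I_s = 20.300 × 2.6817 = 54.438 W.
P_in = P_out/η = 54.438/0.853 = 63.819 W.
I_p = P_in/V_p = 63.819/120 = 0.532 A.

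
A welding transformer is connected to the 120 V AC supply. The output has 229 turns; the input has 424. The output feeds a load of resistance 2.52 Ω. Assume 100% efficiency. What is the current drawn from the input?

I_in ≈ 13.9 A

V_out = V_in × N_out/N_in = 120 × 229/424 = 64.811 V.
I_out = V_out/R = 64.811/2.52 = 25.719 A.
For an ideal transformer I_in N_in = I_out N_out, so I_in = 25.719 × 229/424 = 13.9 A.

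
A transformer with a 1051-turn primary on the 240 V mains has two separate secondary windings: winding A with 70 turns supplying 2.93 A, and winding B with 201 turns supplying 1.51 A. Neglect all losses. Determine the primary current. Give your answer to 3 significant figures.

I_p ≈ 0.484 A

V_A = 240 × 70/1051 = 15.985 V; V_B = 240 × 201/1051 = 45.899 V.
P_out = V_A I_A + V_B I_B = 15.985×2.93 + 45.899×1.51 = 46.835 + 69.308 = 116.14 W.
Ideal ⇒ P_in = P_out, so I_p = P_out/V_p = 116.14/240 = 0.484 A.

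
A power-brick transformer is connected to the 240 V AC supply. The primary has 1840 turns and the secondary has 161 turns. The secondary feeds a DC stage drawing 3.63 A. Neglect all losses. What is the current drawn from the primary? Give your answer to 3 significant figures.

For an ideal transformer I_p N_p = I_s N_s, so I_p = 3.63 × 161/1840 = 0.318 A.

I_p ≈ 0.318 A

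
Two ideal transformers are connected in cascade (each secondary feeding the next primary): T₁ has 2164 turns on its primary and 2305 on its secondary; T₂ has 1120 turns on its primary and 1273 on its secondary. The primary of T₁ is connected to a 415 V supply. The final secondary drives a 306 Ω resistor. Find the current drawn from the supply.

After T₁: V = 415.00 × 2305/2164 = 442.04 V.
After T₂: V = 442.04 × 1273/1120 = 502.43 V.
I_load = 502.43/306 = 1.6419 A, so P_out = 502.43 × 1.6419 = 824.94 W.
All ideal ⇒ P_in = P_out, so I_supply = 824.94/415 = 1.99 A.

I_supply ≈ 1.99 A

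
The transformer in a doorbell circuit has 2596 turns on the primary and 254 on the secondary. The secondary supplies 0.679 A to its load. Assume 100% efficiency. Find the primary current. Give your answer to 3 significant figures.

I_p ≈ 0.0664 A

For an ideal transformer I_p/I_s = N_s/N_p, so I_p = 0.679 × 254/2596 = 0.0664 A.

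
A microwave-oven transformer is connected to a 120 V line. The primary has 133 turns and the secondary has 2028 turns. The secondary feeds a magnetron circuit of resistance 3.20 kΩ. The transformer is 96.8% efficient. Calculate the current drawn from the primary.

V_s = 120 × 2028/133 = 1829.8 V.
I_s = V_s/R = 1829.8/3200 = 0.57180 A.
P_out = V_s I_s = 1829.8 × 0.57180 = 1046.3 W.
P_in = P_out/η = 1046.3/0.968 = 1080.9 W.
I_p = P_in/V_p = 1080.9/120 = 9.01 A.

I_p ≈ 9.01 A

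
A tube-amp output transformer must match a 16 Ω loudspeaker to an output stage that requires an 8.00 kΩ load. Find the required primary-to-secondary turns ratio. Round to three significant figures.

Z_p/Z_s = (N_p/N_s)², so N_p/N_s = √(8000/16) = √500 = 22.4.

N_p/N_s ≈ 22.4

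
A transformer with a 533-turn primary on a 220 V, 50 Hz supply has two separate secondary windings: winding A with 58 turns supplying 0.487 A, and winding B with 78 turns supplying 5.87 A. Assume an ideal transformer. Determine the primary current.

V_A = 220 × 58/533 = 23.940 V; V_B = 220 × 78/533 = 32.195 V.
P_out = V_A I_A + V_B I_B = 23.940×0.487 + 32.195×5.87 = 11.659 + 188.99 = 200.64 W.
Ideal ⇒ P_in = P_out, so I_p = P_out/V_p = 200.64/220 = 0.912 A.

I_p ≈ 0.912 A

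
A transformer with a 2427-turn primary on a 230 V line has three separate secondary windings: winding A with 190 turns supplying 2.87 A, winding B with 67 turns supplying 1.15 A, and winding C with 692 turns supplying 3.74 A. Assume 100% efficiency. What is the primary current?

V_A = 230 × 190/2427 = 18.006 V; V_B = 230 × 67/2427 = 6.3494 V; V_C = 230 × 692/2427 = 65.579 V.
P_out = V_A I_A + V_B I_B + V_C I_C = 18.006×2.87 + 6.3494×1.15 + 65.579×3.74 = 51.677 + 7.3018 + 245.27 = 304.24 W.
Ideal ⇒ P_in = P_out, so I_p = P_out/V_p = 304.24/230 = 1.32 A.

I_p ≈ 1.32 A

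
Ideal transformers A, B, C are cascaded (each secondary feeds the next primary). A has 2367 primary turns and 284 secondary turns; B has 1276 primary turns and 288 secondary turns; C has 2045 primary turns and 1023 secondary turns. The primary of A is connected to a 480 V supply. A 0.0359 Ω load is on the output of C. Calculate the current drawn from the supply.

I_supply ≈ 2.45 A

Secondary of A: V = 480.00 × 284/2367 = 57.592 V.
Secondary of B: V = 57.592 × 288/1276 = 12.999 V.
Secondary of C: V = 12.999 × 1023/2045 = 6.5026 V.
I_load = 6.5026/0.0359 = 181.13 A, so P_out = 6.5026 × 181.13 = 1177.8 W.
All ideal ⇒ P_in = P_out, so I_supply = 1177.8/480 = 2.45 A.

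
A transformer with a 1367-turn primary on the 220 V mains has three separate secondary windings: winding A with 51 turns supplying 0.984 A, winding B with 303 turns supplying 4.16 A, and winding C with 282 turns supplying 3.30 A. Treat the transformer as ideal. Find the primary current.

V_A = 220 × 51/1367 = 8.2078 V; V_B = 220 × 303/1367 = 48.764 V; V_C = 220 × 282/1367 = 45.384 V.
P_out = V_A I_A + V_B I_B + V_C I_C = 8.2078×0.984 + 48.764×4.16 + 45.384×3.30 = 8.0764 + 202.86 + 149.77 = 360.70 W.
Ideal ⇒ P_in = P_out, so I_p = P_out/V_p = 360.70/220 = 1.64 A.

I_p ≈ 1.64 A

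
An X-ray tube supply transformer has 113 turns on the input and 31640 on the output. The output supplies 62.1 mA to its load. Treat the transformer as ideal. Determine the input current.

For an ideal transformer I_in/I_out = N_out/N_in, so I_in = 0.0621 × 31640/113 = 17.4 A.

I_in ≈ 17.4 A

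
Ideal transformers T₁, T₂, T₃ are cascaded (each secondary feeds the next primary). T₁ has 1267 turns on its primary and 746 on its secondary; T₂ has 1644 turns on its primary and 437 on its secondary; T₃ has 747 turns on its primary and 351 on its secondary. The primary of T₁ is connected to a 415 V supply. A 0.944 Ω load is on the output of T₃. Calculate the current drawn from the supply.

Secondary of T₁: V = 415.00 × 746/1267 = 244.35 V.
Secondary of T₂: V = 244.35 × 437/1644 = 64.952 V.
Secondary of T₃: V = 64.952 × 351/747 = 30.519 V.
I_load = 30.519/0.944 = 32.330 A, so P_out = 30.519 × 32.330 = 986.69 W.
All ideal ⇒ P_in = P_out, so I_supply = 986.69/415 = 2.38 A.

I_supply ≈ 2.38 A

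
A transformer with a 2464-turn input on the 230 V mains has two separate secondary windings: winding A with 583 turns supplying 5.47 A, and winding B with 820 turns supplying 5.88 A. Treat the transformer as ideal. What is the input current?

I_in ≈ 3.25 A

V_A = 230 × 583/2464 = 54.420 V; V_B = 230 × 820/2464 = 76.542 V.
P_out = V_A I_A + V_B I_B = 54.420×5.47 + 76.542×5.88 = 297.68 + 450.07 = 747.74 W.
Ideal ⇒ P_in = P_out, so I_in = P_out/V_in = 747.74/230 = 3.25 A.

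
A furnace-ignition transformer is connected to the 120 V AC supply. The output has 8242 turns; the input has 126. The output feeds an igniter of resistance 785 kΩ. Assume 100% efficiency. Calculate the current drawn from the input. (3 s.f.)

V_out = V_in × N_out/N_in = 120 × 8242/126 = 7849.5 V.
I_out = V_out/R = 7849.5/785000 = 0.0099994 A.
For an ideal transformer I_in N_in = I_out N_out, so I_in = 0.0099994 × 8242/126 = 0.654 A.

I_in ≈ 0.654 A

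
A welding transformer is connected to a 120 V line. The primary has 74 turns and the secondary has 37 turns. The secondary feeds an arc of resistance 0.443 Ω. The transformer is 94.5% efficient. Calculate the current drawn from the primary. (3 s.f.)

I_p ≈ 71.7 A

V_s = 120 × 37/74 = 60.000 V.
I_s = V_s/R = 60.000/0.443 = 135.44 A.
P_out = V_s I_s = 60.000 × 135.44 = 8126.4 W.
P_in = P_out/η = 8126.4/0.945 = 8599.4 W.
I_p = P_in/V_p = 8599.4/120 = 71.7 A.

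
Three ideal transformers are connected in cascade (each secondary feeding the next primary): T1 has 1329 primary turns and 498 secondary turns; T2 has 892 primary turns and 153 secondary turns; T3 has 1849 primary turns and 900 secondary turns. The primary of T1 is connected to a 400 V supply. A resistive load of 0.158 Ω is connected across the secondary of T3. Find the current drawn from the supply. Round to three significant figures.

Secondary of T1: V = 400.00 × 498/1329 = 149.89 V.
Secondary of T2: V = 149.89 × 153/892 = 25.709 V.
Secondary of T3: V = 25.709 × 900/1849 = 12.514 V.
I_load = 12.514/0.158 = 79.203 A, so P_out = 12.514 × 79.203 = 991.14 W.
All ideal ⇒ P_in = P_out, so I_supply = 991.14/400 = 2.48 A.

I_supply ≈ 2.48 A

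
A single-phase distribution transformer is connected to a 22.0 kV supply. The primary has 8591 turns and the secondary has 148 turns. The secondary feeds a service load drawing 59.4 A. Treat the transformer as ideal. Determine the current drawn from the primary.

For an ideal transformer I_p N_p = I_s N_s, so I_p = 59.4 × 148/8591 = 1.02 A.

I_p ≈ 1.02 A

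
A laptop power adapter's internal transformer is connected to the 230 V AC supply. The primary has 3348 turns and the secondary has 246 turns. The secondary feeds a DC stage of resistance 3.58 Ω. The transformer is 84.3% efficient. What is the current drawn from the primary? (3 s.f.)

I_p ≈ 0.411 A

V_s = 230 × 246/3348 = 16.900 V.
I_s = V_s/R = 16.900/3.58 = 4.7206 A.
P_out = V_s I_s = 16.900 × 4.7206 = 79.776 W.
P_in = P_out/η = 79.776/0.843 = 94.633 W.
I_p = P_in/V_p = 94.633/230 = 0.411 A.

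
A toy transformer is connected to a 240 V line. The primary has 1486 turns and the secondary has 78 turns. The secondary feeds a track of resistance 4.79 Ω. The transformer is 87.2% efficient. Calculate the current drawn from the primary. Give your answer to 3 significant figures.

V_s = 240 × 78/1486 = 12.598 V.
I_s = V_s/R = 12.598/4.79 = 2.6300 A.
P_out = V_s I_s = 12.598 × 2.6300 = 33.131 W.
P_in = P_out/η = 33.131/0.872 = 37.995 W.
I_p = P_in/V_p = 37.995/240 = 0.158 A.

I_p ≈ 0.158 A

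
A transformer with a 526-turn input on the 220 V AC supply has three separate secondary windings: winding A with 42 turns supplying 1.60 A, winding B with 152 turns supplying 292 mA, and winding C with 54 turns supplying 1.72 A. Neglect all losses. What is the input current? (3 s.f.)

I_in ≈ 0.389 A

V_A = 220 × 42/526 = 17.567 V; V_B = 220 × 152/526 = 63.574 V; V_C = 220 × 54/526 = 22.586 V.
P_out = V_A I_A + V_B I_B + V_C I_C = 17.567×1.60 + 63.574×0.292 + 22.586×1.72 = 28.106 + 18.564 + 38.847 = 85.517 W.
Ideal ⇒ P_in = P_out, so I_in = P_out/V_in = 85.517/220 = 0.389 A.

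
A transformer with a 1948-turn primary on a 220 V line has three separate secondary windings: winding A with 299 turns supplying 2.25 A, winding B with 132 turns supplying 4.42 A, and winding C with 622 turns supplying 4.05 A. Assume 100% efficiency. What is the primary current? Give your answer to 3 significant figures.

V_A = 220 × 299/1948 = 33.768 V; V_B = 220 × 132/1948 = 14.908 V; V_C = 220 × 622/1948 = 70.246 V.
P_out = V_A I_A + V_B I_B + V_C I_C = 33.768×2.25 + 14.908×4.42 + 70.246×4.05 = 75.978 + 65.892 + 284.50 = 426.37 W.
Ideal ⇒ P_in = P_out, so I_p = P_out/V_p = 426.37/220 = 1.94 A.

I_p ≈ 1.94 A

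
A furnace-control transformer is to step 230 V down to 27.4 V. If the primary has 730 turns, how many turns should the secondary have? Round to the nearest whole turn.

N_s = 87 turns

N_s/N_p = V_s/V_p, so N_s = 730 × 27.4/230 = 87.0 ≈ 87 turns.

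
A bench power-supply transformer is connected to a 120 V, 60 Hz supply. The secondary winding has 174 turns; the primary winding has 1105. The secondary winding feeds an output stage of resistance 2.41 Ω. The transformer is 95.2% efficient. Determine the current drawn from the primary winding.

I_p ≈ 1.30 A

V_s = 120 × 174/1105 = 18.896 V.
I_s = V_s/R = 18.896/2.41 = 7.8406 A.
P_out = V_s I_s = 18.896 × 7.8406 = 148.16 W.
P_in = P_out/η = 148.16/0.952 = 155.63 W.
I_p = P_in/V_p = 155.63/120 = 1.30 A.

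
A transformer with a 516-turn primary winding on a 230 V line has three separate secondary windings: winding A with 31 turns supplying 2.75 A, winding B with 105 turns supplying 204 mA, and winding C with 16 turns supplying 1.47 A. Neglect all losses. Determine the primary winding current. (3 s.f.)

I_p ≈ 0.252 A

V_A = 230 × 31/516 = 13.818 V; V_B = 230 × 105/516 = 46.802 V; V_C = 230 × 16/516 = 7.1318 V.
P_out = V_A I_A + V_B I_B + V_C I_C = 13.818×2.75 + 46.802×0.204 + 7.1318×1.47 = 37.999 + 9.5477 + 10.484 = 58.030 W.
Ideal ⇒ P_in = P_out, so I_p = P_out/V_p = 58.030/230 = 0.252 A.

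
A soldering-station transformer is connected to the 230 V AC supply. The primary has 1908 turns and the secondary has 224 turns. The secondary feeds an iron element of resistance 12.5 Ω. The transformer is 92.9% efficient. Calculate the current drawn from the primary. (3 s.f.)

I_p ≈ 0.273 A

V_s = 230 × 224/1908 = 27.002 V.
I_s = V_s/R = 27.002/12.5 = 2.1602 A.
P_out = V_s I_s = 27.002 × 2.1602 = 58.329 W.
P_in = P_out/η = 58.329/0.929 = 62.787 W.
I_p = P_in/V_p = 62.787/230 = 0.273 A.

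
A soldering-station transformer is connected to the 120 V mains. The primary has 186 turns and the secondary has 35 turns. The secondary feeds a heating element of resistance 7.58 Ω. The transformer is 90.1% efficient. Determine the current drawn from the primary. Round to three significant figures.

V_s = 120 × 35/186 = 22.581 V.
I_s = V_s/R = 22.581/7.58 = 2.9790 A.
P_out = V_s I_s = 22.581 × 2.9790 = 67.267 W.
P_in = P_out/η = 67.267/0.901 = 74.658 W.
I_p = P_in/V_p = 74.658/120 = 0.622 A.

I_p ≈ 0.622 A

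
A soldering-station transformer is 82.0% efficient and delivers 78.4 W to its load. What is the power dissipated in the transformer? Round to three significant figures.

P_in = P_out/η = 78.4/0.820 = 95.6098 W.
P_loss = P_in − P_out = 95.6098 − 78.4 = 17.2 W.

P_loss ≈ 17.2 W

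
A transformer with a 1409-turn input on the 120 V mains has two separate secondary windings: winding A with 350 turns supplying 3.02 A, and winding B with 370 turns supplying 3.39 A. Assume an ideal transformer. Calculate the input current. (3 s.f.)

I_in ≈ 1.64 A

V_A = 120 × 350/1409 = 29.808 V; V_B = 120 × 370/1409 = 31.512 V.
P_out = V_A I_A + V_B I_B = 29.808×3.02 + 31.512×3.39 = 90.021 + 106.82 = 196.85 W.
Ideal ⇒ P_in = P_out, so I_in = P_out/V_in = 196.85/120 = 1.64 A.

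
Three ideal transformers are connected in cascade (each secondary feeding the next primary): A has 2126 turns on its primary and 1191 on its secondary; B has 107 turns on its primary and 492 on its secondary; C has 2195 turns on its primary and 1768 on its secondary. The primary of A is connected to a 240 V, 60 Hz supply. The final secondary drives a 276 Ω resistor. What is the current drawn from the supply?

I_supply ≈ 3.74 A

After A: V = 240.00 × 1191/2126 = 134.45 V.
After B: V = 134.45 × 492/107 = 618.22 V.
After C: V = 618.22 × 1768/2195 = 497.95 V.
I_load = 497.95/276 = 1.8042 A, so P_out = 497.95 × 1.8042 = 898.40 W.
All ideal ⇒ P_in = P_out, so I_supply = 898.40/240 = 3.74 A.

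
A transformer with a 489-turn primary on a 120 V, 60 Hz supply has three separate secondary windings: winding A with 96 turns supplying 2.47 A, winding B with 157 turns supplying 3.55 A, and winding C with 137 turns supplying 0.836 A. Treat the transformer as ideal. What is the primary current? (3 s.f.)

I_p ≈ 1.86 A

V_A = 120 × 96/489 = 23.558 V; V_B = 120 × 157/489 = 38.528 V; V_C = 120 × 137/489 = 33.620 V.
P_out = V_A I_A + V_B I_B + V_C I_C = 23.558×2.47 + 38.528×3.55 + 33.620×0.836 = 58.189 + 136.77 + 28.106 = 223.07 W.
Ideal ⇒ P_in = P_out, so I_p = P_out/V_p = 223.07/120 = 1.86 A.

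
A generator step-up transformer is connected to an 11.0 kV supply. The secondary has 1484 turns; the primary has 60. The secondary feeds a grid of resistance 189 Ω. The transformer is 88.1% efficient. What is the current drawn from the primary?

I_p ≈ 40400 A

V_s = 11000 × 1484/60 = 272070 V.
I_s = V_s/R = 272070/189 = 1439.5 A.
P_out = V_s I_s = 272070 × 1439.5 = 3.9164×10^8 W.
P_in = P_out/η = 3.9164×10^8/0.881 = 4.4454×10^8 W.
I_p = P_in/V_p = 4.4454×10^8/11000 = 40400 A.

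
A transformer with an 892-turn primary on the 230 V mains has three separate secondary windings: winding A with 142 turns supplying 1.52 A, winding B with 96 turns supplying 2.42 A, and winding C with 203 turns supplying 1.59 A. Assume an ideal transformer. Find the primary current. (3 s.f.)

I_p ≈ 0.864 A

V_A = 230 × 142/892 = 36.614 V; V_B = 230 × 96/892 = 24.753 V; V_C = 230 × 203/892 = 52.343 V.
P_out = V_A I_A + V_B I_B + V_C I_C = 36.614×1.52 + 24.753×2.42 + 52.343×1.59 = 55.654 + 59.903 + 83.225 = 198.78 W.
Ideal ⇒ P_in = P_out, so I_p = P_out/V_p = 198.78/230 = 0.864 A.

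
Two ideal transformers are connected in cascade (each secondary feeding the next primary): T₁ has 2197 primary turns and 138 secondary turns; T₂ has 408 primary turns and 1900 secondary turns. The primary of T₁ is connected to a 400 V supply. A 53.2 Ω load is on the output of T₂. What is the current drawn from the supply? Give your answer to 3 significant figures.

I_supply ≈ 0.643 A

Secondary of T₁: V = 400.00 × 138/2197 = 25.125 V.
Secondary of T₂: V = 25.125 × 1900/408 = 117.00 V.
I_load = 117.00/53.2 = 2.1993 A, so P_out = 117.00 × 2.1993 = 257.33 W.
All ideal ⇒ P_in = P_out, so I_supply = 257.33/400 = 0.643 A.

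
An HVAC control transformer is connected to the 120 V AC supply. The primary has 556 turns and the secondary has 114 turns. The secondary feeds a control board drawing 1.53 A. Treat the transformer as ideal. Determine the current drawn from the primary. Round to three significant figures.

For an ideal transformer I_p N_p = I_s N_s, so I_p = 1.53 × 114/556 = 0.314 A.

I_p ≈ 0.314 A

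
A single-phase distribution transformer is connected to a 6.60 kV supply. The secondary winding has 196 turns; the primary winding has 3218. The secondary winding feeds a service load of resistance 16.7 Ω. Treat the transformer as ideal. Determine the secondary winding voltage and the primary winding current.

V_s ≈ 402 V, I_p ≈ 1.47 A

V_s = V_p × N_s/N_p = 6600 × 196/3218 = 401.99 V.
I_s = V_s/R = 401.99/16.7 = 24.071 A.
I_p = I_s × N_s/N_p = 24.071 × 196/3218 = 1.47 A.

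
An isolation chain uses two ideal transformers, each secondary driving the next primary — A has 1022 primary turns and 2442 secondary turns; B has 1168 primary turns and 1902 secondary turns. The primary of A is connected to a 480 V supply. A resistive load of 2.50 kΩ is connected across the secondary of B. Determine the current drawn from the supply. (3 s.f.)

After A: V = 480.00 × 2442/1022 = 1146.9 V.
After B: V = 1146.9 × 1902/1168 = 1867.7 V.
I_load = 1867.7/2500 = 0.74707 A, so P_out = 1867.7 × 0.74707 = 1395.3 W.
All ideal ⇒ P_in = P_out, so I_supply = 1395.3/480 = 2.91 A.

I_supply ≈ 2.91 A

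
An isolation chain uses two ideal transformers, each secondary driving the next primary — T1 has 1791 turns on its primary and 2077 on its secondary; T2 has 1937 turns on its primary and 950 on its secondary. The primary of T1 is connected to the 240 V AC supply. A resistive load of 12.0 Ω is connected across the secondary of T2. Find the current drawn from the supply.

I_supply ≈ 6.47 A

Secondary of T1: V = 240.00 × 2077/1791 = 278.32 V.
Secondary of T2: V = 278.32 × 950/1937 = 136.50 V.
I_load = 136.50/12.0 = 11.375 A, so P_out = 136.50 × 11.375 = 1552.8 W.
All ideal ⇒ P_in = P_out, so I_supply = 1552.8/240 = 6.47 A.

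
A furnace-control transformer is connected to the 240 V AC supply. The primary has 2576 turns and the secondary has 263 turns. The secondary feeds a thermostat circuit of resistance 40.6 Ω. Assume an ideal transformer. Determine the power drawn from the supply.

P ≈ 14.8 W

V_s = V_p × N_s/N_p = 240 × 263/2576 = 24.503 V.
I_s = V_s/R = 24.503/40.6 = 0.60352 A.
I_p = I_s × N_s/N_p = 0.60352 × 263/2576 = 0.061618 A.
P = V_p I_p = 240 × 0.061618 = 14.8 W.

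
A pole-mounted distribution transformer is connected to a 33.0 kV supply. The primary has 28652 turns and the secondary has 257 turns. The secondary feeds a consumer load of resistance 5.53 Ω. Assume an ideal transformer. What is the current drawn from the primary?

V_s = V_p × N_s/N_p = 33000 × 257/28652 = 296.00 V.
I_s = V_s/R = 296.00/5.53 = 53.526 A.
For an ideal transformer I_p N_p = I_s N_s, so I_p = 53.526 × 257/28652 = 0.480 A.

I_p ≈ 0.480 A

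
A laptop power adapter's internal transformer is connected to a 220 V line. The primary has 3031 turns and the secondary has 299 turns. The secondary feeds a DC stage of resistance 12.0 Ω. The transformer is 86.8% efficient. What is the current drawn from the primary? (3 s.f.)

I_p ≈ 0.206 A

V_s = 220 × 299/3031 = 21.702 V.
I_s = V_s/R = 21.702/12.0 = 1.8085 A.
P_out = V_s I_s = 21.702 × 1.8085 = 39.250 W.
P_in = P_out/η = 39.250/0.868 = 45.218 W.
I_p = P_in/V_p = 45.218/220 = 0.206 A.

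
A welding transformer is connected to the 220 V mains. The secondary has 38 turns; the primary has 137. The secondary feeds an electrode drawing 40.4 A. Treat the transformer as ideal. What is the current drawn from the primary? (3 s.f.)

I_p ≈ 11.2 A

For an ideal transformer I_p N_p = I_s N_s, so I_p = 40.4 × 38/137 = 11.2 A.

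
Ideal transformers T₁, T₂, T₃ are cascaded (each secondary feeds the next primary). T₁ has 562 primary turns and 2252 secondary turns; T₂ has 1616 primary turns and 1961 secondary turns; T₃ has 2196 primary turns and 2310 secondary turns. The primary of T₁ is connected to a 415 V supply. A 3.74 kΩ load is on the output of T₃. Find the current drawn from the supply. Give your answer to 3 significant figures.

Secondary of T₁: V = 415.00 × 2252/562 = 1663.0 V.
Secondary of T₂: V = 1663.0 × 1961/1616 = 2018.0 V.
Secondary of T₃: V = 2018.0 × 2310/2196 = 2122.7 V.
I_load = 2122.7/3740 = 0.56758 A, so P_out = 2122.7 × 0.56758 = 1204.8 W.
All ideal ⇒ P_in = P_out, so I_supply = 1204.8/415 = 2.90 A.

I_supply ≈ 2.90 A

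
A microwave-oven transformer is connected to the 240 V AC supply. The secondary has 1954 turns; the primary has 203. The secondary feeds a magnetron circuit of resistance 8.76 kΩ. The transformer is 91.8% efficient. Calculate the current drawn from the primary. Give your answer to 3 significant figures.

V_s = 240 × 1954/203 = 2310.1 V.
I_s = V_s/R = 2310.1/8760 = 0.26372 A.
P_out = V_s I_s = 2310.1 × 0.26372 = 609.22 W.
P_in = P_out/η = 609.22/0.918 = 663.64 W.
I_p = P_in/V_p = 663.64/240 = 2.77 A.

I_p ≈ 2.77 A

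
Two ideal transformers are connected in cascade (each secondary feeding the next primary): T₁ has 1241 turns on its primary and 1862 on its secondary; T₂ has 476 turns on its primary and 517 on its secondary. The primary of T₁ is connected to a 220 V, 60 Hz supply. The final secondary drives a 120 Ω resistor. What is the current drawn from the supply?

I_supply ≈ 4.87 A

After T₁: V = 220.00 × 1862/1241 = 330.09 V.
After T₂: V = 330.09 × 517/476 = 358.52 V.
I_load = 358.52/120 = 2.9877 A, so P_out = 358.52 × 2.9877 = 1071.1 W.
All ideal ⇒ P_in = P_out, so I_supply = 1071.1/220 = 4.87 A.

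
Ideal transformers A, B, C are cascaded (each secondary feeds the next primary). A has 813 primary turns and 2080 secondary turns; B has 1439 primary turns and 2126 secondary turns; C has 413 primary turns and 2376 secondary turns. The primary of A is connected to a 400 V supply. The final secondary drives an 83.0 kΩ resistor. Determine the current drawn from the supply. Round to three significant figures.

After A: V = 400.00 × 2080/813 = 1023.4 V.
After B: V = 1023.4 × 2126/1439 = 1511.9 V.
After C: V = 1511.9 × 2376/413 = 8698.2 V.
I_load = 8698.2/83000 = 0.10480 A, so P_out = 8698.2 × 0.10480 = 911.56 W.
All ideal ⇒ P_in = P_out, so I_supply = 911.56/400 = 2.28 A.

I_supply ≈ 2.28 A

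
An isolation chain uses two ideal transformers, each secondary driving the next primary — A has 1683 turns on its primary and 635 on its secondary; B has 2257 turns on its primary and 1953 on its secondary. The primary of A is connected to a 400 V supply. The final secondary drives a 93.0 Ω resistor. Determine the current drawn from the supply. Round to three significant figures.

After A: V = 400.00 × 635/1683 = 150.92 V.
After B: V = 150.92 × 1953/2257 = 130.59 V.
I_load = 130.59/93.0 = 1.4042 A, so P_out = 130.59 × 1.4042 = 183.38 W.
All ideal ⇒ P_in = P_out, so I_supply = 183.38/400 = 0.458 A.

I_supply ≈ 0.458 A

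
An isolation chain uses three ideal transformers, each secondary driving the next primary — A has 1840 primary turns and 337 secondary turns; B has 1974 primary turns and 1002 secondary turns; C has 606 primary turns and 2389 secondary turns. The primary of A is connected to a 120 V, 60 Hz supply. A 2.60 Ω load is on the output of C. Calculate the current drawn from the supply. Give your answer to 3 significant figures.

I_supply ≈ 6.20 A

Secondary of A: V = 120.00 × 337/1840 = 21.978 V.
Secondary of B: V = 21.978 × 1002/1974 = 11.156 V.
Secondary of C: V = 11.156 × 2389/606 = 43.980 V.
I_load = 43.980/2.60 = 16.915 A, so P_out = 43.980 × 16.915 = 743.95 W.
All ideal ⇒ P_in = P_out, so I_supply = 743.95/120 = 6.20 A.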